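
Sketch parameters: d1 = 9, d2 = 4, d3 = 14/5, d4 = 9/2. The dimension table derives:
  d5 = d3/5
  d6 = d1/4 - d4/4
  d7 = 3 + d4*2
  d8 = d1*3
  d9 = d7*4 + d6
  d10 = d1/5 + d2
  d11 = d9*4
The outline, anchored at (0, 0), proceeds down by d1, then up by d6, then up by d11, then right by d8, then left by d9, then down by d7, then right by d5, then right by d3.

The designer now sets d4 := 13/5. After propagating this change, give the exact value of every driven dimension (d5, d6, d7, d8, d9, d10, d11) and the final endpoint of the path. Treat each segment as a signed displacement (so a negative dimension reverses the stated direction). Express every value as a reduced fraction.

Apply edit: d4 := 13/5
  d5 = d3/5 = 14/25
  d6 = d1/4 - d4/4 = 8/5
  d7 = 3 + d4*2 = 41/5
  d8 = d1*3 = 27
  d9 = d7*4 + d6 = 172/5
  d10 = d1/5 + d2 = 29/5
  d11 = d9*4 = 688/5
Walk from origin (0, 0):
  seg 1: down by d1 = 9 → (0, -9)
  seg 2: up by d6 = 8/5 → (0, -37/5)
  seg 3: up by d11 = 688/5 → (0, 651/5)
  seg 4: right by d8 = 27 → (27, 651/5)
  seg 5: left by d9 = 172/5 → (-37/5, 651/5)
  seg 6: down by d7 = 41/5 → (-37/5, 122)
  seg 7: right by d5 = 14/25 → (-171/25, 122)
  seg 8: right by d3 = 14/5 → (-101/25, 122)

d5 = 14/25
d6 = 8/5
d7 = 41/5
d8 = 27
d9 = 172/5
d10 = 29/5
d11 = 688/5
endpoint = (-101/25, 122)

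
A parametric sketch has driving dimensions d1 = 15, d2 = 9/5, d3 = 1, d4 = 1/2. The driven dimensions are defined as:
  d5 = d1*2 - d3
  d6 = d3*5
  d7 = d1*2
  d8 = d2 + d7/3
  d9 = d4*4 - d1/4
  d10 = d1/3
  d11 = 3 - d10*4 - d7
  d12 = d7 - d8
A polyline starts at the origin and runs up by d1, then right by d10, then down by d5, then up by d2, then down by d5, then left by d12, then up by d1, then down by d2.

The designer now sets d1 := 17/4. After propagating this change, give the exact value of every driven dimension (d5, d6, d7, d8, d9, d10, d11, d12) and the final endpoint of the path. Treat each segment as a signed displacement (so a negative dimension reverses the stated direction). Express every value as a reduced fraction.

Apply edit: d1 := 17/4
  d5 = d1*2 - d3 = 15/2
  d6 = d3*5 = 5
  d7 = d1*2 = 17/2
  d8 = d2 + d7/3 = 139/30
  d9 = d4*4 - d1/4 = 15/16
  d10 = d1/3 = 17/12
  d11 = 3 - d10*4 - d7 = -67/6
  d12 = d7 - d8 = 58/15
Walk from origin (0, 0):
  seg 1: up by d1 = 17/4 → (0, 17/4)
  seg 2: right by d10 = 17/12 → (17/12, 17/4)
  seg 3: down by d5 = 15/2 → (17/12, -13/4)
  seg 4: up by d2 = 9/5 → (17/12, -29/20)
  seg 5: down by d5 = 15/2 → (17/12, -179/20)
  seg 6: left by d12 = 58/15 → (-49/20, -179/20)
  seg 7: up by d1 = 17/4 → (-49/20, -47/10)
  seg 8: down by d2 = 9/5 → (-49/20, -13/2)

d5 = 15/2
d6 = 5
d7 = 17/2
d8 = 139/30
d9 = 15/16
d10 = 17/12
d11 = -67/6
d12 = 58/15
endpoint = (-49/20, -13/2)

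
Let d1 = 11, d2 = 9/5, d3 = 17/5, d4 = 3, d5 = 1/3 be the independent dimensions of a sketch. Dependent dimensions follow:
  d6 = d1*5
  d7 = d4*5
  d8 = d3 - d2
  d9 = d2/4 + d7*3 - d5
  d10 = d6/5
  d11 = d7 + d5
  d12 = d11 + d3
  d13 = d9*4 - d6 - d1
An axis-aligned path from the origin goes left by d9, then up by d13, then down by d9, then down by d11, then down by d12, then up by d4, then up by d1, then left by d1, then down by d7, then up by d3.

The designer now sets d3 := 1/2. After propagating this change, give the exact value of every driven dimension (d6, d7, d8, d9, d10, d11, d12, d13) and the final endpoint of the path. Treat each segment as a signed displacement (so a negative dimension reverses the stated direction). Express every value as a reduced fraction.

d6 = 55
d7 = 15
d8 = -13/10
d9 = 2707/60
d10 = 11
d11 = 46/3
d12 = 95/6
d13 = 1717/15
endpoint = (-3367/60, 2261/60)

Apply edit: d3 := 1/2
  d6 = d1*5 = 55
  d7 = d4*5 = 15
  d8 = d3 - d2 = -13/10
  d9 = d2/4 + d7*3 - d5 = 2707/60
  d10 = d6/5 = 11
  d11 = d7 + d5 = 46/3
  d12 = d11 + d3 = 95/6
  d13 = d9*4 - d6 - d1 = 1717/15
Walk from origin (0, 0):
  seg 1: left by d9 = 2707/60 → (-2707/60, 0)
  seg 2: up by d13 = 1717/15 → (-2707/60, 1717/15)
  seg 3: down by d9 = 2707/60 → (-2707/60, 1387/20)
  seg 4: down by d11 = 46/3 → (-2707/60, 3241/60)
  seg 5: down by d12 = 95/6 → (-2707/60, 2291/60)
  seg 6: up by d4 = 3 → (-2707/60, 2471/60)
  seg 7: up by d1 = 11 → (-2707/60, 3131/60)
  seg 8: left by d1 = 11 → (-3367/60, 3131/60)
  seg 9: down by d7 = 15 → (-3367/60, 2231/60)
  seg 10: up by d3 = 1/2 → (-3367/60, 2261/60)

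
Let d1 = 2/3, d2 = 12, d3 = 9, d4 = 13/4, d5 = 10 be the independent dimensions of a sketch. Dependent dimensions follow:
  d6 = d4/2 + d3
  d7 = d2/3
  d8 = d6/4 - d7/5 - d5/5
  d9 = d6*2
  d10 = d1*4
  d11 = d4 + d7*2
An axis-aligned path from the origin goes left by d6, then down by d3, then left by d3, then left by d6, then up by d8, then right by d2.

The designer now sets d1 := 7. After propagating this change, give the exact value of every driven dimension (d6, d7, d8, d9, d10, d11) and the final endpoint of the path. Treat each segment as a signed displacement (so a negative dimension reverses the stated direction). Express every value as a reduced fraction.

Apply edit: d1 := 7
  d6 = d4/2 + d3 = 85/8
  d7 = d2/3 = 4
  d8 = d6/4 - d7/5 - d5/5 = -23/160
  d9 = d6*2 = 85/4
  d10 = d1*4 = 28
  d11 = d4 + d7*2 = 45/4
Walk from origin (0, 0):
  seg 1: left by d6 = 85/8 → (-85/8, 0)
  seg 2: down by d3 = 9 → (-85/8, -9)
  seg 3: left by d3 = 9 → (-157/8, -9)
  seg 4: left by d6 = 85/8 → (-121/4, -9)
  seg 5: up by d8 = -23/160 → (-121/4, -1463/160)
  seg 6: right by d2 = 12 → (-73/4, -1463/160)

d6 = 85/8
d7 = 4
d8 = -23/160
d9 = 85/4
d10 = 28
d11 = 45/4
endpoint = (-73/4, -1463/160)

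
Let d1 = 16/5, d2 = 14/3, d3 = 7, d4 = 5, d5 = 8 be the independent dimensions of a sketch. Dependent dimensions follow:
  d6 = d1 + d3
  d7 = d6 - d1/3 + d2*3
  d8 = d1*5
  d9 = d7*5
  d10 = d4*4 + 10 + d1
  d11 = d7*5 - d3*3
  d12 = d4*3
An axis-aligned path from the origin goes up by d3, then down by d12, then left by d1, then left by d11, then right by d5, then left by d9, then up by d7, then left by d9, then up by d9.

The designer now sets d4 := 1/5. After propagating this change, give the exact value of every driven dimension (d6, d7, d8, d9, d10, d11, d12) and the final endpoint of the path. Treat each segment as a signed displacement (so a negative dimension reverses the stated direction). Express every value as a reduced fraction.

Apply edit: d4 := 1/5
  d6 = d1 + d3 = 51/5
  d7 = d6 - d1/3 + d2*3 = 347/15
  d8 = d1*5 = 16
  d9 = d7*5 = 347/3
  d10 = d4*4 + 10 + d1 = 14
  d11 = d7*5 - d3*3 = 284/3
  d12 = d4*3 = 3/5
Walk from origin (0, 0):
  seg 1: up by d3 = 7 → (0, 7)
  seg 2: down by d12 = 3/5 → (0, 32/5)
  seg 3: left by d1 = 16/5 → (-16/5, 32/5)
  seg 4: left by d11 = 284/3 → (-1468/15, 32/5)
  seg 5: right by d5 = 8 → (-1348/15, 32/5)
  seg 6: left by d9 = 347/3 → (-3083/15, 32/5)
  seg 7: up by d7 = 347/15 → (-3083/15, 443/15)
  seg 8: left by d9 = 347/3 → (-1606/5, 443/15)
  seg 9: up by d9 = 347/3 → (-1606/5, 726/5)

d6 = 51/5
d7 = 347/15
d8 = 16
d9 = 347/3
d10 = 14
d11 = 284/3
d12 = 3/5
endpoint = (-1606/5, 726/5)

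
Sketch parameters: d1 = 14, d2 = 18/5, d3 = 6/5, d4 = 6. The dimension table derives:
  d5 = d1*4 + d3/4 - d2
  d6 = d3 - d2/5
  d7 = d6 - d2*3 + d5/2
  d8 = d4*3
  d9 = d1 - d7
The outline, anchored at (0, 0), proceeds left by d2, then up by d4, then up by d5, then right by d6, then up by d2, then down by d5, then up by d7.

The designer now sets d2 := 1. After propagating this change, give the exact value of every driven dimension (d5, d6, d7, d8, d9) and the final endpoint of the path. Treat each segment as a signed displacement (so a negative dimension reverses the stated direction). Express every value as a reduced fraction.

d5 = 553/10
d6 = 1
d7 = 513/20
d8 = 18
d9 = -233/20
endpoint = (0, 653/20)

Apply edit: d2 := 1
  d5 = d1*4 + d3/4 - d2 = 553/10
  d6 = d3 - d2/5 = 1
  d7 = d6 - d2*3 + d5/2 = 513/20
  d8 = d4*3 = 18
  d9 = d1 - d7 = -233/20
Walk from origin (0, 0):
  seg 1: left by d2 = 1 → (-1, 0)
  seg 2: up by d4 = 6 → (-1, 6)
  seg 3: up by d5 = 553/10 → (-1, 613/10)
  seg 4: right by d6 = 1 → (0, 613/10)
  seg 5: up by d2 = 1 → (0, 623/10)
  seg 6: down by d5 = 553/10 → (0, 7)
  seg 7: up by d7 = 513/20 → (0, 653/20)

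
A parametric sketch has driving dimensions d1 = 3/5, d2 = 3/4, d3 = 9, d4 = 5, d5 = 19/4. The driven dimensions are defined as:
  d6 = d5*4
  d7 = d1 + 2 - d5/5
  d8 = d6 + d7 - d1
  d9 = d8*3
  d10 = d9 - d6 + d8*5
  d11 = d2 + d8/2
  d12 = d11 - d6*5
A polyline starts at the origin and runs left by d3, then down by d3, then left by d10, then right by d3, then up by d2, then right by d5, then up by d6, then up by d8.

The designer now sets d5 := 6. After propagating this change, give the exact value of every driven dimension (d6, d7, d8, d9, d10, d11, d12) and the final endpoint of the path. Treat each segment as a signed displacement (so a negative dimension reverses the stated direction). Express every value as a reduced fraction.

Apply edit: d5 := 6
  d6 = d5*4 = 24
  d7 = d1 + 2 - d5/5 = 7/5
  d8 = d6 + d7 - d1 = 124/5
  d9 = d8*3 = 372/5
  d10 = d9 - d6 + d8*5 = 872/5
  d11 = d2 + d8/2 = 263/20
  d12 = d11 - d6*5 = -2137/20
Walk from origin (0, 0):
  seg 1: left by d3 = 9 → (-9, 0)
  seg 2: down by d3 = 9 → (-9, -9)
  seg 3: left by d10 = 872/5 → (-917/5, -9)
  seg 4: right by d3 = 9 → (-872/5, -9)
  seg 5: up by d2 = 3/4 → (-872/5, -33/4)
  seg 6: right by d5 = 6 → (-842/5, -33/4)
  seg 7: up by d6 = 24 → (-842/5, 63/4)
  seg 8: up by d8 = 124/5 → (-842/5, 811/20)

d6 = 24
d7 = 7/5
d8 = 124/5
d9 = 372/5
d10 = 872/5
d11 = 263/20
d12 = -2137/20
endpoint = (-842/5, 811/20)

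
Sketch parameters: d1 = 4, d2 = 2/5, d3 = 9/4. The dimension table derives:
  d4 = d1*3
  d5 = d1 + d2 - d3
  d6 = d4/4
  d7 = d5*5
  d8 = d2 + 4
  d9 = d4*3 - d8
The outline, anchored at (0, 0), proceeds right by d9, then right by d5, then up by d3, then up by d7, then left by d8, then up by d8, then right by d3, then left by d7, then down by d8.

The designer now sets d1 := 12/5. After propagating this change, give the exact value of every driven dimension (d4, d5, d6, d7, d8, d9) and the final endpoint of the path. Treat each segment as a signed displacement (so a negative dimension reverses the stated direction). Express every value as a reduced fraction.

d4 = 36/5
d5 = 11/20
d6 = 9/5
d7 = 11/4
d8 = 22/5
d9 = 86/5
endpoint = (257/20, 5)

Apply edit: d1 := 12/5
  d4 = d1*3 = 36/5
  d5 = d1 + d2 - d3 = 11/20
  d6 = d4/4 = 9/5
  d7 = d5*5 = 11/4
  d8 = d2 + 4 = 22/5
  d9 = d4*3 - d8 = 86/5
Walk from origin (0, 0):
  seg 1: right by d9 = 86/5 → (86/5, 0)
  seg 2: right by d5 = 11/20 → (71/4, 0)
  seg 3: up by d3 = 9/4 → (71/4, 9/4)
  seg 4: up by d7 = 11/4 → (71/4, 5)
  seg 5: left by d8 = 22/5 → (267/20, 5)
  seg 6: up by d8 = 22/5 → (267/20, 47/5)
  seg 7: right by d3 = 9/4 → (78/5, 47/5)
  seg 8: left by d7 = 11/4 → (257/20, 47/5)
  seg 9: down by d8 = 22/5 → (257/20, 5)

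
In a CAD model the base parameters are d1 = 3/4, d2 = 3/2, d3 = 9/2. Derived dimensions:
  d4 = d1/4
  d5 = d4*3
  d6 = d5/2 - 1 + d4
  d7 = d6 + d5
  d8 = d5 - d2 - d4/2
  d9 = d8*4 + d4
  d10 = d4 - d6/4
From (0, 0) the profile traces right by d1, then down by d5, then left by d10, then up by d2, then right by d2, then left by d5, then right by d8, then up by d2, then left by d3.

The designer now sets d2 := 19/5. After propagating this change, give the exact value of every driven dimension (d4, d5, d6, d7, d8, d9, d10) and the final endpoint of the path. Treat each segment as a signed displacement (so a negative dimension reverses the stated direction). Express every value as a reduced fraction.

d4 = 3/16
d5 = 9/16
d6 = -17/32
d7 = 1/32
d8 = -533/160
d9 = -1051/80
d10 = 41/128
endpoint = (-533/128, 563/80)

Apply edit: d2 := 19/5
  d4 = d1/4 = 3/16
  d5 = d4*3 = 9/16
  d6 = d5/2 - 1 + d4 = -17/32
  d7 = d6 + d5 = 1/32
  d8 = d5 - d2 - d4/2 = -533/160
  d9 = d8*4 + d4 = -1051/80
  d10 = d4 - d6/4 = 41/128
Walk from origin (0, 0):
  seg 1: right by d1 = 3/4 → (3/4, 0)
  seg 2: down by d5 = 9/16 → (3/4, -9/16)
  seg 3: left by d10 = 41/128 → (55/128, -9/16)
  seg 4: up by d2 = 19/5 → (55/128, 259/80)
  seg 5: right by d2 = 19/5 → (2707/640, 259/80)
  seg 6: left by d5 = 9/16 → (2347/640, 259/80)
  seg 7: right by d8 = -533/160 → (43/128, 259/80)
  seg 8: up by d2 = 19/5 → (43/128, 563/80)
  seg 9: left by d3 = 9/2 → (-533/128, 563/80)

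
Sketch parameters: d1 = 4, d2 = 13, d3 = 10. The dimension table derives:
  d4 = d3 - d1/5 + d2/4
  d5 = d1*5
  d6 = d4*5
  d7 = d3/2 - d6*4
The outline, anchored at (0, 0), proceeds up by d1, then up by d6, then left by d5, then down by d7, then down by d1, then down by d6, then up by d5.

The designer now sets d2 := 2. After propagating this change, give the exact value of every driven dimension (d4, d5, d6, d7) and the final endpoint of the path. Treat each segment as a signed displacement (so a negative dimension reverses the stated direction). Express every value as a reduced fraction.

d4 = 97/10
d5 = 20
d6 = 97/2
d7 = -189
endpoint = (-20, 209)

Apply edit: d2 := 2
  d4 = d3 - d1/5 + d2/4 = 97/10
  d5 = d1*5 = 20
  d6 = d4*5 = 97/2
  d7 = d3/2 - d6*4 = -189
Walk from origin (0, 0):
  seg 1: up by d1 = 4 → (0, 4)
  seg 2: up by d6 = 97/2 → (0, 105/2)
  seg 3: left by d5 = 20 → (-20, 105/2)
  seg 4: down by d7 = -189 → (-20, 483/2)
  seg 5: down by d1 = 4 → (-20, 475/2)
  seg 6: down by d6 = 97/2 → (-20, 189)
  seg 7: up by d5 = 20 → (-20, 209)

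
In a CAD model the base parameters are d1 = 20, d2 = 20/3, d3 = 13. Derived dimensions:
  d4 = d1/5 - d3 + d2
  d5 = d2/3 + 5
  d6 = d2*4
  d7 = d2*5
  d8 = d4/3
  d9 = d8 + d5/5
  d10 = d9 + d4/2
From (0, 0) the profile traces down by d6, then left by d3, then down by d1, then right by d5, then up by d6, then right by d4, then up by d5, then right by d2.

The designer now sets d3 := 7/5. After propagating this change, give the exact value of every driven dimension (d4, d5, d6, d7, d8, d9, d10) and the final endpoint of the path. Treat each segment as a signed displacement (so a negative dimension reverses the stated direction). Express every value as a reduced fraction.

Apply edit: d3 := 7/5
  d4 = d1/5 - d3 + d2 = 139/15
  d5 = d2/3 + 5 = 65/9
  d6 = d2*4 = 80/3
  d7 = d2*5 = 100/3
  d8 = d4/3 = 139/45
  d9 = d8 + d5/5 = 68/15
  d10 = d9 + d4/2 = 55/6
Walk from origin (0, 0):
  seg 1: down by d6 = 80/3 → (0, -80/3)
  seg 2: left by d3 = 7/5 → (-7/5, -80/3)
  seg 3: down by d1 = 20 → (-7/5, -140/3)
  seg 4: right by d5 = 65/9 → (262/45, -140/3)
  seg 5: up by d6 = 80/3 → (262/45, -20)
  seg 6: right by d4 = 139/15 → (679/45, -20)
  seg 7: up by d5 = 65/9 → (679/45, -115/9)
  seg 8: right by d2 = 20/3 → (979/45, -115/9)

d4 = 139/15
d5 = 65/9
d6 = 80/3
d7 = 100/3
d8 = 139/45
d9 = 68/15
d10 = 55/6
endpoint = (979/45, -115/9)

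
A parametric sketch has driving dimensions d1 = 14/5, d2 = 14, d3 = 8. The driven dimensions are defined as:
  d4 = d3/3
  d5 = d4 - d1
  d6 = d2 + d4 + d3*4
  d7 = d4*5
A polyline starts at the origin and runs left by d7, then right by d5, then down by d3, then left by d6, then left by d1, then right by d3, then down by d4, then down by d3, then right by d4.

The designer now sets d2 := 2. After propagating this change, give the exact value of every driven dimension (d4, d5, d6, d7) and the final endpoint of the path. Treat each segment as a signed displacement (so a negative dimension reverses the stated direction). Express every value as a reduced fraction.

Apply edit: d2 := 2
  d4 = d3/3 = 8/3
  d5 = d4 - d1 = -2/15
  d6 = d2 + d4 + d3*4 = 110/3
  d7 = d4*5 = 40/3
Walk from origin (0, 0):
  seg 1: left by d7 = 40/3 → (-40/3, 0)
  seg 2: right by d5 = -2/15 → (-202/15, 0)
  seg 3: down by d3 = 8 → (-202/15, -8)
  seg 4: left by d6 = 110/3 → (-752/15, -8)
  seg 5: left by d1 = 14/5 → (-794/15, -8)
  seg 6: right by d3 = 8 → (-674/15, -8)
  seg 7: down by d4 = 8/3 → (-674/15, -32/3)
  seg 8: down by d3 = 8 → (-674/15, -56/3)
  seg 9: right by d4 = 8/3 → (-634/15, -56/3)

d4 = 8/3
d5 = -2/15
d6 = 110/3
d7 = 40/3
endpoint = (-634/15, -56/3)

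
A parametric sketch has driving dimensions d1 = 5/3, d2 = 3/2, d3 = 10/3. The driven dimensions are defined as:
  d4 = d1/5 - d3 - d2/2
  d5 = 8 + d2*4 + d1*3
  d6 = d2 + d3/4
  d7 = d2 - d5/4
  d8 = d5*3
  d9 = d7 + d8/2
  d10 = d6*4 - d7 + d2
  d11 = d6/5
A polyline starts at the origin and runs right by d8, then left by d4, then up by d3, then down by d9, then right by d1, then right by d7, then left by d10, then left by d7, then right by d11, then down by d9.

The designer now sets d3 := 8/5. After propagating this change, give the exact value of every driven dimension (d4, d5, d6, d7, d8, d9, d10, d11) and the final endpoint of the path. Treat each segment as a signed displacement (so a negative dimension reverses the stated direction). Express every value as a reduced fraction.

Apply edit: d3 := 8/5
  d4 = d1/5 - d3 - d2/2 = -121/60
  d5 = 8 + d2*4 + d1*3 = 19
  d6 = d2 + d3/4 = 19/10
  d7 = d2 - d5/4 = -13/4
  d8 = d5*3 = 57
  d9 = d7 + d8/2 = 101/4
  d10 = d6*4 - d7 + d2 = 247/20
  d11 = d6/5 = 19/50
Walk from origin (0, 0):
  seg 1: right by d8 = 57 → (57, 0)
  seg 2: left by d4 = -121/60 → (3541/60, 0)
  seg 3: up by d3 = 8/5 → (3541/60, 8/5)
  seg 4: down by d9 = 101/4 → (3541/60, -473/20)
  seg 5: right by d1 = 5/3 → (3641/60, -473/20)
  seg 6: right by d7 = -13/4 → (1723/30, -473/20)
  seg 7: left by d10 = 247/20 → (541/12, -473/20)
  seg 8: left by d7 = -13/4 → (145/3, -473/20)
  seg 9: right by d11 = 19/50 → (7307/150, -473/20)
  seg 10: down by d9 = 101/4 → (7307/150, -489/10)

d4 = -121/60
d5 = 19
d6 = 19/10
d7 = -13/4
d8 = 57
d9 = 101/4
d10 = 247/20
d11 = 19/50
endpoint = (7307/150, -489/10)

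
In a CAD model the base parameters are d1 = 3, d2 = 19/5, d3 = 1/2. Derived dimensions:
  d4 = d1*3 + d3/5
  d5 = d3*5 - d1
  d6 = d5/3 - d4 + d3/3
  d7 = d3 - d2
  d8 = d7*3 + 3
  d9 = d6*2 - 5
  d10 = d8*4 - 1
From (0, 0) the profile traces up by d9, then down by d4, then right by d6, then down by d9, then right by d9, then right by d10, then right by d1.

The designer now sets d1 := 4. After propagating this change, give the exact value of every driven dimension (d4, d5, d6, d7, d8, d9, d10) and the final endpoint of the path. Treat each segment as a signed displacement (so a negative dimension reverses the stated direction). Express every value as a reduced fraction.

Apply edit: d1 := 4
  d4 = d1*3 + d3/5 = 121/10
  d5 = d3*5 - d1 = -3/2
  d6 = d5/3 - d4 + d3/3 = -373/30
  d7 = d3 - d2 = -33/10
  d8 = d7*3 + 3 = -69/10
  d9 = d6*2 - 5 = -448/15
  d10 = d8*4 - 1 = -143/5
Walk from origin (0, 0):
  seg 1: up by d9 = -448/15 → (0, -448/15)
  seg 2: down by d4 = 121/10 → (0, -1259/30)
  seg 3: right by d6 = -373/30 → (-373/30, -1259/30)
  seg 4: down by d9 = -448/15 → (-373/30, -121/10)
  seg 5: right by d9 = -448/15 → (-423/10, -121/10)
  seg 6: right by d10 = -143/5 → (-709/10, -121/10)
  seg 7: right by d1 = 4 → (-669/10, -121/10)

d4 = 121/10
d5 = -3/2
d6 = -373/30
d7 = -33/10
d8 = -69/10
d9 = -448/15
d10 = -143/5
endpoint = (-669/10, -121/10)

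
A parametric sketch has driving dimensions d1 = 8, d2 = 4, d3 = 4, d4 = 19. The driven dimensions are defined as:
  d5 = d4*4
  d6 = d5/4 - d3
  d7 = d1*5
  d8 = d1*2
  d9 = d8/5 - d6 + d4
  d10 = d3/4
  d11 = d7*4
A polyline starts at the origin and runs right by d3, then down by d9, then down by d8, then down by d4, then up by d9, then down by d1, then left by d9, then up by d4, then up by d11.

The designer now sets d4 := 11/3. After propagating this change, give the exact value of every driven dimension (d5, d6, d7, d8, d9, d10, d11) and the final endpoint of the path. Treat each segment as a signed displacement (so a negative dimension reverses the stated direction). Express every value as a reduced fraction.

d5 = 44/3
d6 = -1/3
d7 = 40
d8 = 16
d9 = 36/5
d10 = 1
d11 = 160
endpoint = (-16/5, 136)

Apply edit: d4 := 11/3
  d5 = d4*4 = 44/3
  d6 = d5/4 - d3 = -1/3
  d7 = d1*5 = 40
  d8 = d1*2 = 16
  d9 = d8/5 - d6 + d4 = 36/5
  d10 = d3/4 = 1
  d11 = d7*4 = 160
Walk from origin (0, 0):
  seg 1: right by d3 = 4 → (4, 0)
  seg 2: down by d9 = 36/5 → (4, -36/5)
  seg 3: down by d8 = 16 → (4, -116/5)
  seg 4: down by d4 = 11/3 → (4, -403/15)
  seg 5: up by d9 = 36/5 → (4, -59/3)
  seg 6: down by d1 = 8 → (4, -83/3)
  seg 7: left by d9 = 36/5 → (-16/5, -83/3)
  seg 8: up by d4 = 11/3 → (-16/5, -24)
  seg 9: up by d11 = 160 → (-16/5, 136)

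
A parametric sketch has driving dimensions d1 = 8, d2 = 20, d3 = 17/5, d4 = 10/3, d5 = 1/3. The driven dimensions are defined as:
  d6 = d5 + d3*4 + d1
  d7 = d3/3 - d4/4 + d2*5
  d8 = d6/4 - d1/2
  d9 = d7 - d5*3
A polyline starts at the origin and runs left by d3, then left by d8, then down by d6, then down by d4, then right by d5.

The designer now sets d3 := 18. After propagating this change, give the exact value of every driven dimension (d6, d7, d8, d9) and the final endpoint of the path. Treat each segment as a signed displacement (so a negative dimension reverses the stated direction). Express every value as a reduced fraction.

Apply edit: d3 := 18
  d6 = d5 + d3*4 + d1 = 241/3
  d7 = d3/3 - d4/4 + d2*5 = 631/6
  d8 = d6/4 - d1/2 = 193/12
  d9 = d7 - d5*3 = 625/6
Walk from origin (0, 0):
  seg 1: left by d3 = 18 → (-18, 0)
  seg 2: left by d8 = 193/12 → (-409/12, 0)
  seg 3: down by d6 = 241/3 → (-409/12, -241/3)
  seg 4: down by d4 = 10/3 → (-409/12, -251/3)
  seg 5: right by d5 = 1/3 → (-135/4, -251/3)

d6 = 241/3
d7 = 631/6
d8 = 193/12
d9 = 625/6
endpoint = (-135/4, -251/3)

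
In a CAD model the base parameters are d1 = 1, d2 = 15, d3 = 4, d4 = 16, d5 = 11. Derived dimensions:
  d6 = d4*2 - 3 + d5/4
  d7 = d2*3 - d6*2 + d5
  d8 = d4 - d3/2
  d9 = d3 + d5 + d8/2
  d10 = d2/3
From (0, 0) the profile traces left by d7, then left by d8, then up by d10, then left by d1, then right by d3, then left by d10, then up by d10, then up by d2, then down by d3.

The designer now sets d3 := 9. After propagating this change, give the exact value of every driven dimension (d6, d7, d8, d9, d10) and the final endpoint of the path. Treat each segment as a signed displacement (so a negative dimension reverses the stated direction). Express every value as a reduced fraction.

d6 = 127/4
d7 = -15/2
d8 = 23/2
d9 = 103/4
d10 = 5
endpoint = (-1, 16)

Apply edit: d3 := 9
  d6 = d4*2 - 3 + d5/4 = 127/4
  d7 = d2*3 - d6*2 + d5 = -15/2
  d8 = d4 - d3/2 = 23/2
  d9 = d3 + d5 + d8/2 = 103/4
  d10 = d2/3 = 5
Walk from origin (0, 0):
  seg 1: left by d7 = -15/2 → (15/2, 0)
  seg 2: left by d8 = 23/2 → (-4, 0)
  seg 3: up by d10 = 5 → (-4, 5)
  seg 4: left by d1 = 1 → (-5, 5)
  seg 5: right by d3 = 9 → (4, 5)
  seg 6: left by d10 = 5 → (-1, 5)
  seg 7: up by d10 = 5 → (-1, 10)
  seg 8: up by d2 = 15 → (-1, 25)
  seg 9: down by d3 = 9 → (-1, 16)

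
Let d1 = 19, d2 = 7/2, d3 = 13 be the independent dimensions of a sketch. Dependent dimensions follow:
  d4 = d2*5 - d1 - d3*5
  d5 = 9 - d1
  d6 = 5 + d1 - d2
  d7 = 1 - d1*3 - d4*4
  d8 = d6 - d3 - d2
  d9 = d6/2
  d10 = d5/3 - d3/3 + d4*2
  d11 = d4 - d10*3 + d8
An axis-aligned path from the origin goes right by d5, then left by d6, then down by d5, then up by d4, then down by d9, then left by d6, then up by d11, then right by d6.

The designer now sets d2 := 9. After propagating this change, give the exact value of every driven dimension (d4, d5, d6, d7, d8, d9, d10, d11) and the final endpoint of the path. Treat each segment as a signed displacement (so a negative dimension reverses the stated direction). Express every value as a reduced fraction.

Apply edit: d2 := 9
  d4 = d2*5 - d1 - d3*5 = -39
  d5 = 9 - d1 = -10
  d6 = 5 + d1 - d2 = 15
  d7 = 1 - d1*3 - d4*4 = 100
  d8 = d6 - d3 - d2 = -7
  d9 = d6/2 = 15/2
  d10 = d5/3 - d3/3 + d4*2 = -257/3
  d11 = d4 - d10*3 + d8 = 211
Walk from origin (0, 0):
  seg 1: right by d5 = -10 → (-10, 0)
  seg 2: left by d6 = 15 → (-25, 0)
  seg 3: down by d5 = -10 → (-25, 10)
  seg 4: up by d4 = -39 → (-25, -29)
  seg 5: down by d9 = 15/2 → (-25, -73/2)
  seg 6: left by d6 = 15 → (-40, -73/2)
  seg 7: up by d11 = 211 → (-40, 349/2)
  seg 8: right by d6 = 15 → (-25, 349/2)

d4 = -39
d5 = -10
d6 = 15
d7 = 100
d8 = -7
d9 = 15/2
d10 = -257/3
d11 = 211
endpoint = (-25, 349/2)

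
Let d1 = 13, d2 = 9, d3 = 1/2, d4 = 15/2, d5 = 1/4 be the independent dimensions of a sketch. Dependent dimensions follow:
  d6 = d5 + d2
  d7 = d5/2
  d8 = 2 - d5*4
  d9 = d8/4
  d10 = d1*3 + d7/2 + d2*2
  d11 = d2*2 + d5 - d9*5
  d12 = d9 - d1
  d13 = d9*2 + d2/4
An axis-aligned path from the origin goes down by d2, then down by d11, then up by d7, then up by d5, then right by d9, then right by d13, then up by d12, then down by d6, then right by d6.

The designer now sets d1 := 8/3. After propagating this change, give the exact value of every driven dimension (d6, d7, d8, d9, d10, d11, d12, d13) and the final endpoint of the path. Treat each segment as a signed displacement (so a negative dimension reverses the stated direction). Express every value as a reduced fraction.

d6 = 37/4
d7 = 1/8
d8 = 1
d9 = 1/4
d10 = 417/16
d11 = 17
d12 = -29/12
d13 = 11/4
endpoint = (49/4, -895/24)

Apply edit: d1 := 8/3
  d6 = d5 + d2 = 37/4
  d7 = d5/2 = 1/8
  d8 = 2 - d5*4 = 1
  d9 = d8/4 = 1/4
  d10 = d1*3 + d7/2 + d2*2 = 417/16
  d11 = d2*2 + d5 - d9*5 = 17
  d12 = d9 - d1 = -29/12
  d13 = d9*2 + d2/4 = 11/4
Walk from origin (0, 0):
  seg 1: down by d2 = 9 → (0, -9)
  seg 2: down by d11 = 17 → (0, -26)
  seg 3: up by d7 = 1/8 → (0, -207/8)
  seg 4: up by d5 = 1/4 → (0, -205/8)
  seg 5: right by d9 = 1/4 → (1/4, -205/8)
  seg 6: right by d13 = 11/4 → (3, -205/8)
  seg 7: up by d12 = -29/12 → (3, -673/24)
  seg 8: down by d6 = 37/4 → (3, -895/24)
  seg 9: right by d6 = 37/4 → (49/4, -895/24)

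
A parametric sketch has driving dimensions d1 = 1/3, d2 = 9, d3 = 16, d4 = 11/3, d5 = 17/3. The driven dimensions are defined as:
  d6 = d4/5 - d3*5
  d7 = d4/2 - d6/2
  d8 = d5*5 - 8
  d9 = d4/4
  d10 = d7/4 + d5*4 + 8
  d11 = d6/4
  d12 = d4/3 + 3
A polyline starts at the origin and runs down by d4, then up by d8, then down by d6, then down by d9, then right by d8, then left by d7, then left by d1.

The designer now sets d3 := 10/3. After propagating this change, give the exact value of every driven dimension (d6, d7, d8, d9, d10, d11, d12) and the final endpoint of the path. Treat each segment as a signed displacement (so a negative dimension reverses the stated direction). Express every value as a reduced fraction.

d6 = -239/15
d7 = 49/5
d8 = 61/3
d9 = 11/12
d10 = 1987/60
d11 = -239/60
d12 = 38/9
endpoint = (51/5, 1901/60)

Apply edit: d3 := 10/3
  d6 = d4/5 - d3*5 = -239/15
  d7 = d4/2 - d6/2 = 49/5
  d8 = d5*5 - 8 = 61/3
  d9 = d4/4 = 11/12
  d10 = d7/4 + d5*4 + 8 = 1987/60
  d11 = d6/4 = -239/60
  d12 = d4/3 + 3 = 38/9
Walk from origin (0, 0):
  seg 1: down by d4 = 11/3 → (0, -11/3)
  seg 2: up by d8 = 61/3 → (0, 50/3)
  seg 3: down by d6 = -239/15 → (0, 163/5)
  seg 4: down by d9 = 11/12 → (0, 1901/60)
  seg 5: right by d8 = 61/3 → (61/3, 1901/60)
  seg 6: left by d7 = 49/5 → (158/15, 1901/60)
  seg 7: left by d1 = 1/3 → (51/5, 1901/60)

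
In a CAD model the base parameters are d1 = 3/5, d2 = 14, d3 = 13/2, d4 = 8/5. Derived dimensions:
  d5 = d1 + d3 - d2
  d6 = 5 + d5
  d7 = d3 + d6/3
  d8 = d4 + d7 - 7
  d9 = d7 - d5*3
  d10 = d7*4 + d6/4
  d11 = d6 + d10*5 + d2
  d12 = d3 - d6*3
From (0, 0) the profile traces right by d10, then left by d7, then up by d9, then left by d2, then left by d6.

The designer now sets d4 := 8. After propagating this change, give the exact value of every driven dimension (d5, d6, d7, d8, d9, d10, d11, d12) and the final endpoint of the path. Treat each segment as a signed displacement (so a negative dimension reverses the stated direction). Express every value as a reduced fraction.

Apply edit: d4 := 8
  d5 = d1 + d3 - d2 = -69/10
  d6 = 5 + d5 = -19/10
  d7 = d3 + d6/3 = 88/15
  d8 = d4 + d7 - 7 = 103/15
  d9 = d7 - d5*3 = 797/30
  d10 = d7*4 + d6/4 = 2759/120
  d11 = d6 + d10*5 + d2 = 15247/120
  d12 = d3 - d6*3 = 61/5
Walk from origin (0, 0):
  seg 1: right by d10 = 2759/120 → (2759/120, 0)
  seg 2: left by d7 = 88/15 → (137/8, 0)
  seg 3: up by d9 = 797/30 → (137/8, 797/30)
  seg 4: left by d2 = 14 → (25/8, 797/30)
  seg 5: left by d6 = -19/10 → (201/40, 797/30)

d5 = -69/10
d6 = -19/10
d7 = 88/15
d8 = 103/15
d9 = 797/30
d10 = 2759/120
d11 = 15247/120
d12 = 61/5
endpoint = (201/40, 797/30)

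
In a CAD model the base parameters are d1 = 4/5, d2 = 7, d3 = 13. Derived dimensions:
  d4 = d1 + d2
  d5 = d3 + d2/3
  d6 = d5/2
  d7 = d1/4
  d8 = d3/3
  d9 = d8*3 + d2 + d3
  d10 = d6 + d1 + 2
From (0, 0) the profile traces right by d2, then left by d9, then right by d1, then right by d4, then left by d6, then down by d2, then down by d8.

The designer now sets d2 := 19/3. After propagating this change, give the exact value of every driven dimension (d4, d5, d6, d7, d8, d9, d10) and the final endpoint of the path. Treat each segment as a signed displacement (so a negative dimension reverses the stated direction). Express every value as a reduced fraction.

d4 = 107/15
d5 = 136/9
d6 = 68/9
d7 = 1/5
d8 = 13/3
d9 = 97/3
d10 = 466/45
endpoint = (-1153/45, -32/3)

Apply edit: d2 := 19/3
  d4 = d1 + d2 = 107/15
  d5 = d3 + d2/3 = 136/9
  d6 = d5/2 = 68/9
  d7 = d1/4 = 1/5
  d8 = d3/3 = 13/3
  d9 = d8*3 + d2 + d3 = 97/3
  d10 = d6 + d1 + 2 = 466/45
Walk from origin (0, 0):
  seg 1: right by d2 = 19/3 → (19/3, 0)
  seg 2: left by d9 = 97/3 → (-26, 0)
  seg 3: right by d1 = 4/5 → (-126/5, 0)
  seg 4: right by d4 = 107/15 → (-271/15, 0)
  seg 5: left by d6 = 68/9 → (-1153/45, 0)
  seg 6: down by d2 = 19/3 → (-1153/45, -19/3)
  seg 7: down by d8 = 13/3 → (-1153/45, -32/3)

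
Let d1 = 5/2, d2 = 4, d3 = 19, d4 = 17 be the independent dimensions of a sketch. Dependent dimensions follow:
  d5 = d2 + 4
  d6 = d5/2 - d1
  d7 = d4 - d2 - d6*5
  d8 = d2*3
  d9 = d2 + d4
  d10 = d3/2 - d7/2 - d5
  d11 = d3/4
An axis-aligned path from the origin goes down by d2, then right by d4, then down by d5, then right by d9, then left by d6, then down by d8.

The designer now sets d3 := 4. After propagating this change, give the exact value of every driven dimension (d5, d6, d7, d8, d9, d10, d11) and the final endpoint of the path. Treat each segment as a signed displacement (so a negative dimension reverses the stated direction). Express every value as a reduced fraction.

Apply edit: d3 := 4
  d5 = d2 + 4 = 8
  d6 = d5/2 - d1 = 3/2
  d7 = d4 - d2 - d6*5 = 11/2
  d8 = d2*3 = 12
  d9 = d2 + d4 = 21
  d10 = d3/2 - d7/2 - d5 = -35/4
  d11 = d3/4 = 1
Walk from origin (0, 0):
  seg 1: down by d2 = 4 → (0, -4)
  seg 2: right by d4 = 17 → (17, -4)
  seg 3: down by d5 = 8 → (17, -12)
  seg 4: right by d9 = 21 → (38, -12)
  seg 5: left by d6 = 3/2 → (73/2, -12)
  seg 6: down by d8 = 12 → (73/2, -24)

d5 = 8
d6 = 3/2
d7 = 11/2
d8 = 12
d9 = 21
d10 = -35/4
d11 = 1
endpoint = (73/2, -24)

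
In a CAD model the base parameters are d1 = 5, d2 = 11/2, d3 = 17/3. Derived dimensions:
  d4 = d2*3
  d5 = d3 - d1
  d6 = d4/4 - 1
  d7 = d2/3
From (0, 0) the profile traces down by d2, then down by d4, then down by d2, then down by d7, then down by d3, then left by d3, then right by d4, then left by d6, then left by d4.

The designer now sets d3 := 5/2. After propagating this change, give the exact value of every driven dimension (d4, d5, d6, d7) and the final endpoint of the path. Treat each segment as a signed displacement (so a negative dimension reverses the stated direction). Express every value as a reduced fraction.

Apply edit: d3 := 5/2
  d4 = d2*3 = 33/2
  d5 = d3 - d1 = -5/2
  d6 = d4/4 - 1 = 25/8
  d7 = d2/3 = 11/6
Walk from origin (0, 0):
  seg 1: down by d2 = 11/2 → (0, -11/2)
  seg 2: down by d4 = 33/2 → (0, -22)
  seg 3: down by d2 = 11/2 → (0, -55/2)
  seg 4: down by d7 = 11/6 → (0, -88/3)
  seg 5: down by d3 = 5/2 → (0, -191/6)
  seg 6: left by d3 = 5/2 → (-5/2, -191/6)
  seg 7: right by d4 = 33/2 → (14, -191/6)
  seg 8: left by d6 = 25/8 → (87/8, -191/6)
  seg 9: left by d4 = 33/2 → (-45/8, -191/6)

d4 = 33/2
d5 = -5/2
d6 = 25/8
d7 = 11/6
endpoint = (-45/8, -191/6)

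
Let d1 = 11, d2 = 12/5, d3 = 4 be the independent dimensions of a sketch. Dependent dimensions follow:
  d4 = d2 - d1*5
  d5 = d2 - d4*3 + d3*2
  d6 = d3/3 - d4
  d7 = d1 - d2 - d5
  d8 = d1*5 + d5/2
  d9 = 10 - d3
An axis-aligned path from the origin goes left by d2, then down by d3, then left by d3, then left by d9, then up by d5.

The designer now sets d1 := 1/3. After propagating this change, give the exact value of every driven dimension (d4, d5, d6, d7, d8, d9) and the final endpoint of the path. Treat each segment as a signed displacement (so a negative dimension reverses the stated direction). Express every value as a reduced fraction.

d4 = 11/15
d5 = 41/5
d6 = 3/5
d7 = -154/15
d8 = 173/30
d9 = 6
endpoint = (-62/5, 21/5)

Apply edit: d1 := 1/3
  d4 = d2 - d1*5 = 11/15
  d5 = d2 - d4*3 + d3*2 = 41/5
  d6 = d3/3 - d4 = 3/5
  d7 = d1 - d2 - d5 = -154/15
  d8 = d1*5 + d5/2 = 173/30
  d9 = 10 - d3 = 6
Walk from origin (0, 0):
  seg 1: left by d2 = 12/5 → (-12/5, 0)
  seg 2: down by d3 = 4 → (-12/5, -4)
  seg 3: left by d3 = 4 → (-32/5, -4)
  seg 4: left by d9 = 6 → (-62/5, -4)
  seg 5: up by d5 = 41/5 → (-62/5, 21/5)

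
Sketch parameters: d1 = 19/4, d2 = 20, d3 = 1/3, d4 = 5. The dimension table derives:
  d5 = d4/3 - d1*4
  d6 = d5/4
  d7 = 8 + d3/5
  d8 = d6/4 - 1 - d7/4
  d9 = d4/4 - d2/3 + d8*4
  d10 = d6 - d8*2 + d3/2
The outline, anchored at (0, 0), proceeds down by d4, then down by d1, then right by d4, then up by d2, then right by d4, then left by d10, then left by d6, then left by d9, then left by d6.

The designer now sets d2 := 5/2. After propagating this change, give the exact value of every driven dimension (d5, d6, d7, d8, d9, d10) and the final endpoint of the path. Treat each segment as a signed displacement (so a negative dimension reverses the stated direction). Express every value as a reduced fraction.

d5 = -52/3
d6 = -13/3
d7 = 121/15
d8 = -41/10
d9 = -959/60
d10 = 121/30
endpoint = (1837/60, -29/4)

Apply edit: d2 := 5/2
  d5 = d4/3 - d1*4 = -52/3
  d6 = d5/4 = -13/3
  d7 = 8 + d3/5 = 121/15
  d8 = d6/4 - 1 - d7/4 = -41/10
  d9 = d4/4 - d2/3 + d8*4 = -959/60
  d10 = d6 - d8*2 + d3/2 = 121/30
Walk from origin (0, 0):
  seg 1: down by d4 = 5 → (0, -5)
  seg 2: down by d1 = 19/4 → (0, -39/4)
  seg 3: right by d4 = 5 → (5, -39/4)
  seg 4: up by d2 = 5/2 → (5, -29/4)
  seg 5: right by d4 = 5 → (10, -29/4)
  seg 6: left by d10 = 121/30 → (179/30, -29/4)
  seg 7: left by d6 = -13/3 → (103/10, -29/4)
  seg 8: left by d9 = -959/60 → (1577/60, -29/4)
  seg 9: left by d6 = -13/3 → (1837/60, -29/4)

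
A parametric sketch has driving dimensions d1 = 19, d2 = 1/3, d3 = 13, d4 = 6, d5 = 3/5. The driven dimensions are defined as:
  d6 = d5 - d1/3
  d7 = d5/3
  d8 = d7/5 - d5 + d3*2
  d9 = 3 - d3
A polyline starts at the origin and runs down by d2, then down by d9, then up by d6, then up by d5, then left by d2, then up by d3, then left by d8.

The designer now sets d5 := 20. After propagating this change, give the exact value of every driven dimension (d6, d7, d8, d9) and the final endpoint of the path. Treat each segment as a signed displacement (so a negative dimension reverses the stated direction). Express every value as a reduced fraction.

d6 = 41/3
d7 = 20/3
d8 = 22/3
d9 = -10
endpoint = (-23/3, 169/3)

Apply edit: d5 := 20
  d6 = d5 - d1/3 = 41/3
  d7 = d5/3 = 20/3
  d8 = d7/5 - d5 + d3*2 = 22/3
  d9 = 3 - d3 = -10
Walk from origin (0, 0):
  seg 1: down by d2 = 1/3 → (0, -1/3)
  seg 2: down by d9 = -10 → (0, 29/3)
  seg 3: up by d6 = 41/3 → (0, 70/3)
  seg 4: up by d5 = 20 → (0, 130/3)
  seg 5: left by d2 = 1/3 → (-1/3, 130/3)
  seg 6: up by d3 = 13 → (-1/3, 169/3)
  seg 7: left by d8 = 22/3 → (-23/3, 169/3)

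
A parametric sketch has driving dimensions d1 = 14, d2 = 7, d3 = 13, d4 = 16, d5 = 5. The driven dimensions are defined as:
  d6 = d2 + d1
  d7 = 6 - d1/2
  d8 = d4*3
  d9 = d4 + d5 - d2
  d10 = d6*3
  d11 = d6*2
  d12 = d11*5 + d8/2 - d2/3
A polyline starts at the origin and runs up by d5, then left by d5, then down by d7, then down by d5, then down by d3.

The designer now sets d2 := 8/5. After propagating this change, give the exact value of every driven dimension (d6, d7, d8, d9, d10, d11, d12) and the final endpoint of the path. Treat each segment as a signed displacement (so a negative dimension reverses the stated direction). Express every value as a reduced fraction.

Apply edit: d2 := 8/5
  d6 = d2 + d1 = 78/5
  d7 = 6 - d1/2 = -1
  d8 = d4*3 = 48
  d9 = d4 + d5 - d2 = 97/5
  d10 = d6*3 = 234/5
  d11 = d6*2 = 156/5
  d12 = d11*5 + d8/2 - d2/3 = 2692/15
Walk from origin (0, 0):
  seg 1: up by d5 = 5 → (0, 5)
  seg 2: left by d5 = 5 → (-5, 5)
  seg 3: down by d7 = -1 → (-5, 6)
  seg 4: down by d5 = 5 → (-5, 1)
  seg 5: down by d3 = 13 → (-5, -12)

d6 = 78/5
d7 = -1
d8 = 48
d9 = 97/5
d10 = 234/5
d11 = 156/5
d12 = 2692/15
endpoint = (-5, -12)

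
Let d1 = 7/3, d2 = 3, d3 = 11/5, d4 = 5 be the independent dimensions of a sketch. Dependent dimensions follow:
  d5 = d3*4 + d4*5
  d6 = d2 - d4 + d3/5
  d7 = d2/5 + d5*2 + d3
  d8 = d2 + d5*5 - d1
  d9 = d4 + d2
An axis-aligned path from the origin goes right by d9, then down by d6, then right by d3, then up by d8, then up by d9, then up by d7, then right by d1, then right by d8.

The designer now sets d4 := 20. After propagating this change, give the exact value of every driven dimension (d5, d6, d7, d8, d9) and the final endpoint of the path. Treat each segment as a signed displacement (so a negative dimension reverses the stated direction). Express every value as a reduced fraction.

d5 = 544/5
d6 = -414/25
d7 = 1102/5
d8 = 1634/3
d9 = 23
endpoint = (2861/5, 60347/75)

Apply edit: d4 := 20
  d5 = d3*4 + d4*5 = 544/5
  d6 = d2 - d4 + d3/5 = -414/25
  d7 = d2/5 + d5*2 + d3 = 1102/5
  d8 = d2 + d5*5 - d1 = 1634/3
  d9 = d4 + d2 = 23
Walk from origin (0, 0):
  seg 1: right by d9 = 23 → (23, 0)
  seg 2: down by d6 = -414/25 → (23, 414/25)
  seg 3: right by d3 = 11/5 → (126/5, 414/25)
  seg 4: up by d8 = 1634/3 → (126/5, 42092/75)
  seg 5: up by d9 = 23 → (126/5, 43817/75)
  seg 6: up by d7 = 1102/5 → (126/5, 60347/75)
  seg 7: right by d1 = 7/3 → (413/15, 60347/75)
  seg 8: right by d8 = 1634/3 → (2861/5, 60347/75)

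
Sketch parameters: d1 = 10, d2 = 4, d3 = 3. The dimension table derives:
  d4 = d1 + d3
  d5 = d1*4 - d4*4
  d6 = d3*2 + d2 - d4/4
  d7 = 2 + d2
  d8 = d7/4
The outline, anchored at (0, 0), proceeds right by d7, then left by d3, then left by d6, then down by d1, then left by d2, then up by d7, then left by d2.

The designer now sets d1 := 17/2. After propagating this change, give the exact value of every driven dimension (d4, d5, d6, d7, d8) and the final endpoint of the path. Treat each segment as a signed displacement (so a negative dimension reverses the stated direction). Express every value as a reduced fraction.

d4 = 23/2
d5 = -12
d6 = 57/8
d7 = 6
d8 = 3/2
endpoint = (-97/8, -5/2)

Apply edit: d1 := 17/2
  d4 = d1 + d3 = 23/2
  d5 = d1*4 - d4*4 = -12
  d6 = d3*2 + d2 - d4/4 = 57/8
  d7 = 2 + d2 = 6
  d8 = d7/4 = 3/2
Walk from origin (0, 0):
  seg 1: right by d7 = 6 → (6, 0)
  seg 2: left by d3 = 3 → (3, 0)
  seg 3: left by d6 = 57/8 → (-33/8, 0)
  seg 4: down by d1 = 17/2 → (-33/8, -17/2)
  seg 5: left by d2 = 4 → (-65/8, -17/2)
  seg 6: up by d7 = 6 → (-65/8, -5/2)
  seg 7: left by d2 = 4 → (-97/8, -5/2)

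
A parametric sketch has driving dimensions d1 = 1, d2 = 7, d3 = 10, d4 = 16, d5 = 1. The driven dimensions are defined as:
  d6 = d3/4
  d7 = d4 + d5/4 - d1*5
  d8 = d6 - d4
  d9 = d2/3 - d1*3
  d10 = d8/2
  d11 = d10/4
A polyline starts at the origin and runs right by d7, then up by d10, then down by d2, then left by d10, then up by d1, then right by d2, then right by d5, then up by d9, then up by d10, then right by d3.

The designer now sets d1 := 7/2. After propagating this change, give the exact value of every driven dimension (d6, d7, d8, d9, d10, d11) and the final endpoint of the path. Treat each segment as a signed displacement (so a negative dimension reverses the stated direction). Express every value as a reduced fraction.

d6 = 5/2
d7 = -5/4
d8 = -27/2
d9 = -49/6
d10 = -27/4
d11 = -27/16
endpoint = (47/2, -151/6)

Apply edit: d1 := 7/2
  d6 = d3/4 = 5/2
  d7 = d4 + d5/4 - d1*5 = -5/4
  d8 = d6 - d4 = -27/2
  d9 = d2/3 - d1*3 = -49/6
  d10 = d8/2 = -27/4
  d11 = d10/4 = -27/16
Walk from origin (0, 0):
  seg 1: right by d7 = -5/4 → (-5/4, 0)
  seg 2: up by d10 = -27/4 → (-5/4, -27/4)
  seg 3: down by d2 = 7 → (-5/4, -55/4)
  seg 4: left by d10 = -27/4 → (11/2, -55/4)
  seg 5: up by d1 = 7/2 → (11/2, -41/4)
  seg 6: right by d2 = 7 → (25/2, -41/4)
  seg 7: right by d5 = 1 → (27/2, -41/4)
  seg 8: up by d9 = -49/6 → (27/2, -221/12)
  seg 9: up by d10 = -27/4 → (27/2, -151/6)
  seg 10: right by d3 = 10 → (47/2, -151/6)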